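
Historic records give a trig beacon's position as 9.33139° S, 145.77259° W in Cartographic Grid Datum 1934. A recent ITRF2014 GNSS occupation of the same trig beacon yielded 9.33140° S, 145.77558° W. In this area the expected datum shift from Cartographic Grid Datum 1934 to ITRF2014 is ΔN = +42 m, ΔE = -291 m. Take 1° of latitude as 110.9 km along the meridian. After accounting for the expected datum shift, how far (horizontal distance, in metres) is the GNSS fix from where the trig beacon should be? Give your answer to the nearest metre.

56 m

Observed coordinate differences: Δφ = -0.00001°, Δλ = -0.00299°.
Converting to metres (1° lat = 110900 m, cos φ = 0.986767): observed ΔN = -1.1 m, observed ΔE = -327.2 m.
Subtracting the expected shift leaves a residual of -1.1 − (42) = -43.1 m north and -327.2 − (-291) = -36.2 m east.
Residual distance = √((-43.1)² + (-36.2)²) = 56.3 m.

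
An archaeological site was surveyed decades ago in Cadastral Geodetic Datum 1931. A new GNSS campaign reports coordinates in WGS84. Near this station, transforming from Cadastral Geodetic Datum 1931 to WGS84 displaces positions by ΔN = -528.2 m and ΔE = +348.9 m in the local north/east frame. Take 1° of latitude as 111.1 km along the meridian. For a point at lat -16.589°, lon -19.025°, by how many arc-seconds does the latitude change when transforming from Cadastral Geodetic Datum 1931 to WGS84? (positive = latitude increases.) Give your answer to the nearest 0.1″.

Δφ = -17.1″

1° of latitude = 111.1 km, so Δφ = -528.2 / 111100 = -0.0047543° = -17.115″.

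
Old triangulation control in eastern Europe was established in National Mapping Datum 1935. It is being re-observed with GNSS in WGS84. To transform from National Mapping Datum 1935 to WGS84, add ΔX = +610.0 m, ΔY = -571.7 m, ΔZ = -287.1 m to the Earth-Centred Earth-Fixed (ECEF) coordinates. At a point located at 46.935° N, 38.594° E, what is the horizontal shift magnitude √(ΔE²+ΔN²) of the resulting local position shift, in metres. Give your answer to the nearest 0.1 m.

874.7 m

At φ = 46.935°, λ = 38.594°: sin φ = 0.730580, cos φ = 0.682828, sin λ = 0.623798, cos λ = 0.781586.
ΔE = −sin λ·ΔX + cos λ·ΔY = −(0.623798)·(610.0) + (0.781586)·(-571.7) = -827.35 m.
ΔN = −sin φ cos λ·ΔX − sin φ sin λ·ΔY + cos φ·ΔZ = −(0.730580)(0.781586)(610.0) − (0.730580)(0.623798)(-571.7) + (0.682828)(-287.1) = -283.81 m.
Horizontal magnitude = √(ΔE² + ΔN²) = √((-827.35)² + (-283.81)²) = 874.68 m.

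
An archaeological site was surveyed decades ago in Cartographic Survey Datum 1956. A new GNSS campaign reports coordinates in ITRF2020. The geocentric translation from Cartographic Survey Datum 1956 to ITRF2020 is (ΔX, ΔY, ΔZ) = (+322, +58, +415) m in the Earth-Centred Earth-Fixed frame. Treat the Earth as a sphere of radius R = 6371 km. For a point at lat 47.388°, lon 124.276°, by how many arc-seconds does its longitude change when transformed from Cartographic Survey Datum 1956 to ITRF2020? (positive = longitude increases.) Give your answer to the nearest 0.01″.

Δλ = -14.29″

sin φ = 0.735955, cos φ = 0.677030, sin λ = 0.826334, cos λ = -0.563180.
East component: ΔE = −sin λ·ΔX + cos λ·ΔY = −(0.826334)(322) + (-0.563180)(58) = -298.74 m.
1° of latitude spans πR/180 = 111195 m; at latitude φ, 1° of longitude spans that × cos φ = 75282.3 m, so Δλ = -298.74 / 75282.3 × 3600 = -14.286″.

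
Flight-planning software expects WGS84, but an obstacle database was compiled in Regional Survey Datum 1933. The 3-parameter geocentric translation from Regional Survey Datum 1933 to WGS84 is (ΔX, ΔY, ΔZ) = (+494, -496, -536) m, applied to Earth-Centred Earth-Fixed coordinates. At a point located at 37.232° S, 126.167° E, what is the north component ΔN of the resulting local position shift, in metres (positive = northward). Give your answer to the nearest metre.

At φ = -37.232°, λ = 126.167°: sin φ = -0.605044, cos φ = 0.796192, sin λ = 0.807300, cos λ = -0.590141.
ΔN = −sin φ cos λ·ΔX − sin φ sin λ·ΔY + cos φ·ΔZ = −(-0.605044)(-0.590141)(494) − (-0.605044)(0.807300)(-496) + (0.796192)(-536) = -845.42 m.

ΔN = -845 m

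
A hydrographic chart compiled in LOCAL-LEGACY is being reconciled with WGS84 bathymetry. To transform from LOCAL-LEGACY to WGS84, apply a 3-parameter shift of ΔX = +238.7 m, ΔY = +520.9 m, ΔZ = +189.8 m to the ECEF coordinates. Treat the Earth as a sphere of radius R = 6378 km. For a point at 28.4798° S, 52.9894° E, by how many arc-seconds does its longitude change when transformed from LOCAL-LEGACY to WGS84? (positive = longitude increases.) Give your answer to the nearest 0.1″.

Δλ = 4.5″

sin φ = -0.476849, cos φ = 0.878985, sin λ = 0.798524, cos λ = 0.601963.
East component: ΔE = −sin λ·ΔX + cos λ·ΔY = −(0.798524)(238.7) + (0.601963)(520.9) = 122.95 m.
1° of latitude spans πR/180 = 111317 m; at latitude φ, 1° of longitude spans that × cos φ = 97846.1 m, so Δλ = 122.95 / 97846.1 × 3600 = 4.524″.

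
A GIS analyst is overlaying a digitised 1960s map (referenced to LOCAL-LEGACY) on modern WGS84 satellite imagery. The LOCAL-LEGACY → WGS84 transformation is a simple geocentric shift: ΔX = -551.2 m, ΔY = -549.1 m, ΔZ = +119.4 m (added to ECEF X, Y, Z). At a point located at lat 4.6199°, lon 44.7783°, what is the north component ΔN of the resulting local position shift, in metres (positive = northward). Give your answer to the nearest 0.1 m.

ΔN = 181.7 m

At φ = 4.6199°, λ = 44.7783°: sin φ = 0.080545, cos φ = 0.996751, sin λ = 0.704365, cos λ = 0.709838.
ΔN = −sin φ cos λ·ΔX − sin φ sin λ·ΔY + cos φ·ΔZ = −(0.080545)(0.709838)(-551.2) − (0.080545)(0.704365)(-549.1) + (0.996751)(119.4) = 181.68 m.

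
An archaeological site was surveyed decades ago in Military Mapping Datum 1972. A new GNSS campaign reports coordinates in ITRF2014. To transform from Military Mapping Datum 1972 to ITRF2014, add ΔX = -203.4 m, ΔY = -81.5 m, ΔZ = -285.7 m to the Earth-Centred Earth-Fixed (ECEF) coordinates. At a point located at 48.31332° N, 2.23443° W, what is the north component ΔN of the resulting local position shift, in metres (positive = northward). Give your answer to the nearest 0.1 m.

At φ = 48.31332°, λ = -2.23443°: sin φ = 0.746793, cos φ = 0.665057, sin λ = -0.038988, cos λ = 0.999240.
ΔN = −sin φ cos λ·ΔX − sin φ sin λ·ΔY + cos φ·ΔZ = −(0.746793)(0.999240)(-203.4) − (0.746793)(-0.038988)(-81.5) + (0.665057)(-285.7) = -40.60 m.

ΔN = -40.6 m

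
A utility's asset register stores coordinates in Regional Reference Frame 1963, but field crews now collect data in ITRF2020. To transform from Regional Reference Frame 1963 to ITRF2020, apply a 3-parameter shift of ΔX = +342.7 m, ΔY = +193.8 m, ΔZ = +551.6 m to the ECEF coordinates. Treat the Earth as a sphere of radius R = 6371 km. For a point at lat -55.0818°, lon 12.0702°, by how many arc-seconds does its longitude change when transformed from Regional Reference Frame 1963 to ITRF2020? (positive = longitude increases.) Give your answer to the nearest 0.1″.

Δλ = 6.7″

sin φ = -0.819970, cos φ = 0.572406, sin λ = 0.209110, cos λ = 0.977892.
East component: ΔE = −sin λ·ΔX + cos λ·ΔY = −(0.209110)(342.7) + (0.977892)(193.8) = 117.85 m.
1° of latitude spans πR/180 = 111195 m; at latitude φ, 1° of longitude spans that × cos φ = 63648.7 m, so Δλ = 117.85 / 63648.7 × 3600 = 6.666″.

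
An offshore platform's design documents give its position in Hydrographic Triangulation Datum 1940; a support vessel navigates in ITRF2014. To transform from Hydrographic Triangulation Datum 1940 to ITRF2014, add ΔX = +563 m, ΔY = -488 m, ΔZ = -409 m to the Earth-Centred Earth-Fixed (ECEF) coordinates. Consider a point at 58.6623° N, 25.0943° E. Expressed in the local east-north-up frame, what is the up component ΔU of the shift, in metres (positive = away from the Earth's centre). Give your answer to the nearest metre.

At φ = 58.6623°, λ = 25.0943°: sin φ = 0.854117, cos φ = 0.520081, sin λ = 0.424109, cos λ = 0.905611.
ΔU = cos φ cos λ·ΔX + cos φ sin λ·ΔY + sin φ·ΔZ = (0.520081)(0.905611)(563) + (0.520081)(0.424109)(-488) + (0.854117)(-409) = -191.80 m.

ΔU = -192 m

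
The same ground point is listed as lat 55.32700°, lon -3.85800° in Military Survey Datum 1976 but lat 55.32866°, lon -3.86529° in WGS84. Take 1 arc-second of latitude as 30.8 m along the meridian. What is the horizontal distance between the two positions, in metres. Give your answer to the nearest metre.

495 m

Δφ = 55.32866° − 55.32700° = +0.00166°; Δλ = -3.86529° − -3.85800° = -0.00729°.
1° of latitude = 3600 × 30.80 = 110880 m.
ΔN = Δφ × 110880 = 184.1 m; ΔE = Δλ × 110880 × cos(55.32700°) = -0.00729 × 110880 × 0.568892 = -459.8 m.
Distance = √(ΔE² + ΔN²) = √((-459.8)² + 184.1²) = 495.3 m.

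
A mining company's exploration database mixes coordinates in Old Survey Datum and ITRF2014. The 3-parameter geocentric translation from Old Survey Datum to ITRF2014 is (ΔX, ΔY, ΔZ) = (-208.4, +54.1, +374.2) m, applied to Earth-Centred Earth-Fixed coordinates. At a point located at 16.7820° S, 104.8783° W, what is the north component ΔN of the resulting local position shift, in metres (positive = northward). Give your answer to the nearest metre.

At φ = -16.7820°, λ = -104.8783°: sin φ = -0.288731, cos φ = 0.957410, sin λ = -0.966473, cos λ = -0.256767.
ΔN = −sin φ cos λ·ΔX − sin φ sin λ·ΔY + cos φ·ΔZ = −(-0.288731)(-0.256767)(-208.4) − (-0.288731)(-0.966473)(54.1) + (0.957410)(374.2) = 358.62 m.

ΔN = 359 m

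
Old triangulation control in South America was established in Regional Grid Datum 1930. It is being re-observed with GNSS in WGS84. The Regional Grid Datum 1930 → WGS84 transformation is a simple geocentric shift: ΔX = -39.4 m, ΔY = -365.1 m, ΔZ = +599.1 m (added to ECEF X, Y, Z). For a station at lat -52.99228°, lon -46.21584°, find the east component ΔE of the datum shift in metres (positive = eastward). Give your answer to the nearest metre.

ΔE = -281 m

At φ = -52.99228°, λ = -46.21584°: sin φ = -0.798554, cos φ = 0.601923, sin λ = -0.721952, cos λ = 0.691944.
ΔE = −sin λ·ΔX + cos λ·ΔY = −(-0.721952)·(-39.4) + (0.691944)·(-365.1) = -281.07 m.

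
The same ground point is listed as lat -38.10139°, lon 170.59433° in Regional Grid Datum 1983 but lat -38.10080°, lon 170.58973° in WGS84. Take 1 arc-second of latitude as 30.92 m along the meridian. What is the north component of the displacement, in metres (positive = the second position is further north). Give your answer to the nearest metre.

Δφ = -38.10080° − -38.10139° = +0.00059°; Δλ = 170.58973° − 170.59433° = -0.00460°.
1° of latitude = 3600 × 30.92 = 111312 m.
ΔN = Δφ × 111312 = 65.7 m; ΔE = Δλ × 111312 × cos(-38.10139°) = -0.00460 × 111312 × 0.786920 = -402.9 m.

ΔN = 66 m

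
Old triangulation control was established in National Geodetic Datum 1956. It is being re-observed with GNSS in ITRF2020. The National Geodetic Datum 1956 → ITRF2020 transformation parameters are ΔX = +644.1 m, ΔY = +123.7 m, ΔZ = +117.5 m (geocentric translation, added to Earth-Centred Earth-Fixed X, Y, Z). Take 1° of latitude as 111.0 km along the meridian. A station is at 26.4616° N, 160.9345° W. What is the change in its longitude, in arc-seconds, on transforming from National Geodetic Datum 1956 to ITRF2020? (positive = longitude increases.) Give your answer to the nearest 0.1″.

sin φ = 0.445598, cos φ = 0.895233, sin λ = -0.326649, cos λ = -0.945146.
East component: ΔE = −sin λ·ΔX + cos λ·ΔY = −(-0.326649)(644.1) + (-0.945146)(123.7) = 93.48 m.
1° of latitude spans 111000 m; at latitude φ, 1° of longitude spans that × cos φ = 99370.9 m, so Δλ = 93.48 / 99370.9 × 3600 = 3.387″.

Δλ = 3.4″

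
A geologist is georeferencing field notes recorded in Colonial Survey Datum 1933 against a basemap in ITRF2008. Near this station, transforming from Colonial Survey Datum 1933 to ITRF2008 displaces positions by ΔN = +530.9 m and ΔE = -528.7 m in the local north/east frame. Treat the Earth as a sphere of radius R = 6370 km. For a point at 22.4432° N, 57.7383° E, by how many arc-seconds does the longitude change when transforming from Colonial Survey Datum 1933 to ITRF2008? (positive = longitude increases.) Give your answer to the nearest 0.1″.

Δλ = -18.5″

At latitude 22.4432°, cos φ = 0.924258.
One radian of longitude at latitude φ spans R cos φ, so Δλ = ΔE / (R cos φ) = -528.7 / (6370000 × 0.924258) = -8.9800e-05 rad = -18.523″.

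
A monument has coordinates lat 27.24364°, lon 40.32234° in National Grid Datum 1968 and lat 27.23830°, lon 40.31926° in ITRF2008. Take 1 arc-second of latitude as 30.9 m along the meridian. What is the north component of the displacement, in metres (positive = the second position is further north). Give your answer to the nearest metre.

ΔN = -594 m

Δφ = 27.23830° − 27.24364° = -0.00534°; Δλ = 40.31926° − 40.32234° = -0.00308°.
1° of latitude = 3600 × 30.90 = 111240 m.
ΔN = Δφ × 111240 = -594.0 m; ΔE = Δλ × 111240 × cos(27.24364°) = -0.00308 × 111240 × 0.889068 = -304.6 m.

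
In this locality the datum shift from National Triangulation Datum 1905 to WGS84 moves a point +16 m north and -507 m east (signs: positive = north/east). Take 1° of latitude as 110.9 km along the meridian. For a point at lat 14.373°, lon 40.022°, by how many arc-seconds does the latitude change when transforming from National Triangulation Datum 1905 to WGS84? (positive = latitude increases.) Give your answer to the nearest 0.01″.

Δφ = 0.52″

1° of latitude = 110.9 km, so Δφ = 16.0 / 110900 = 0.0001443° = 0.519″.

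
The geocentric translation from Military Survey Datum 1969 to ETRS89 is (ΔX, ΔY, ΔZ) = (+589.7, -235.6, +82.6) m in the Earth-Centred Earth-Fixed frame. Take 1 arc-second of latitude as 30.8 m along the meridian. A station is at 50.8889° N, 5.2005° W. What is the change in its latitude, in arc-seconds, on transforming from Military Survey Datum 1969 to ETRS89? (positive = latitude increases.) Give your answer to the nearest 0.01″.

Δφ = -13.64″

sin φ = 0.775924, cos φ = 0.630826, sin λ = -0.090641, cos λ = 0.995884.
North component: ΔN = −sin φ cos λ·ΔX − sin φ sin λ·ΔY + cos φ·ΔZ = −(0.775924)(0.995884)(589.7) − (0.775924)(-0.090641)(-235.6) + (0.630826)(82.6) = -420.14 m.
1° of latitude spans 3600 × 30.80 = 110880 m, so Δφ = -420.14 / 110880 × 3600 = -13.641″.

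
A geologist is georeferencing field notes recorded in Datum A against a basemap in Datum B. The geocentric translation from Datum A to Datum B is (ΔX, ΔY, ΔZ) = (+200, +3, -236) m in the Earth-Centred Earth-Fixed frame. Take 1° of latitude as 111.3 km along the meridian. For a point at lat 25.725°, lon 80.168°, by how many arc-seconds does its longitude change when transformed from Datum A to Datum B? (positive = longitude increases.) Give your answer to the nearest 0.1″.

sin φ = 0.434052, cos φ = 0.900888, sin λ = 0.985313, cos λ = 0.170760.
East component: ΔE = −sin λ·ΔX + cos λ·ΔY = −(0.985313)(200) + (0.170760)(3) = -196.55 m.
1° of latitude spans 111300 m; at latitude φ, 1° of longitude spans that × cos φ = 100268.8 m, so Δλ = -196.55 / 100268.8 × 3600 = -7.057″.

Δλ = -7.1″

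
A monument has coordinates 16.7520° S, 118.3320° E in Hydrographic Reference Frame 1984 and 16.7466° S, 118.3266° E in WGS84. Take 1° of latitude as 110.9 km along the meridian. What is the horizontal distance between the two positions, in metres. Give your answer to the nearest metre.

Δφ = -16.7466° − -16.7520° = +0.0054°; Δλ = 118.3266° − 118.3320° = -0.0054°.
ΔN = Δφ × 110900 = 598.9 m; ΔE = Δλ × 110900 × cos(-16.7520°) = -0.0054 × 110900 × 0.957561 = -573.4 m.
Distance = √(ΔE² + ΔN²) = √((-573.4)² + 598.9²) = 829.1 m.

829 m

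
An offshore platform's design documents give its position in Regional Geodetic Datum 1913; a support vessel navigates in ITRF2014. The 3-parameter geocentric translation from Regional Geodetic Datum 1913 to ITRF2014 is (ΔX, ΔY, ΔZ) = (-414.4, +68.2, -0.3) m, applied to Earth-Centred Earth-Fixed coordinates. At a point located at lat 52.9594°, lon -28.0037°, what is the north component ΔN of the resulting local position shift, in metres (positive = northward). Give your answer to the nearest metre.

At φ = 52.9594°, λ = -28.0037°: sin φ = 0.798209, cos φ = 0.602381, sin λ = -0.469529, cos λ = 0.882917.
ΔN = −sin φ cos λ·ΔX − sin φ sin λ·ΔY + cos φ·ΔZ = −(0.798209)(0.882917)(-414.4) − (0.798209)(-0.469529)(68.2) + (0.602381)(-0.3) = 317.43 m.

ΔN = 317 m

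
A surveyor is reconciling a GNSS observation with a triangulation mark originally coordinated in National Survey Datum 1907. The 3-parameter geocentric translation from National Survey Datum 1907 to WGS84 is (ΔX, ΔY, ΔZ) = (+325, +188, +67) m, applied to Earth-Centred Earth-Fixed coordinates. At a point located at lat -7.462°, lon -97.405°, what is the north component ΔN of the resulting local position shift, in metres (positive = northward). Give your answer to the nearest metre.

ΔN = 37 m

The local north axis is (−sin φ cos λ, −sin φ sin λ, cos φ), giving ΔN = -5.440 − 24.212 + 66.433 = 36.78 m.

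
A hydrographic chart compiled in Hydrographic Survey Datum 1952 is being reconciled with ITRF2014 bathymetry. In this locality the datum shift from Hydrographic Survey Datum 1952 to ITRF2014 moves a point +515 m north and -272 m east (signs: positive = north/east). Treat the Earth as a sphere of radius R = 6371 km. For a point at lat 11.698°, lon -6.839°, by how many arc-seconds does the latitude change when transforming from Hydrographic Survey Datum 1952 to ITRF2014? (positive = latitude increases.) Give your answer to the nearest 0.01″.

Δφ = 16.67″

On a sphere of radius R, 1 rad of latitude = R, so Δφ = ΔN / R = 515.0 / 6371000 = 8.0835e-05 rad = 16.673″.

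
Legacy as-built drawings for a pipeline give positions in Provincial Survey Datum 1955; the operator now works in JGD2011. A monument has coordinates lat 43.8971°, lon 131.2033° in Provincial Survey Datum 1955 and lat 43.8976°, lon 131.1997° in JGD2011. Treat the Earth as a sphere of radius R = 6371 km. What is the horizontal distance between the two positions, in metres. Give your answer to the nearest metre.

Δφ = 43.8976° − 43.8971° = +0.0005°; Δλ = 131.1997° − 131.2033° = -0.0036°.
1° along a meridian = πR/180 = 111195 m.
ΔN = Δφ × 111195 = 55.6 m; ΔE = Δλ × 111195 × cos(43.8971°) = -0.0036 × 111195 × 0.720586 = -288.5 m.
Distance = √(ΔE² + ΔN²) = √((-288.5)² + 55.6²) = 293.8 m.

294 m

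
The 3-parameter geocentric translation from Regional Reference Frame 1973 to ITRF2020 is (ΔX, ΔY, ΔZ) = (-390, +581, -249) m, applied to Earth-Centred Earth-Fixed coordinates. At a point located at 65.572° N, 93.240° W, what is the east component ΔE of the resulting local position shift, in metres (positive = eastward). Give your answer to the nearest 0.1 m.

ΔE = -422.2 m

At φ = 65.572°, λ = -93.240°: sin φ = 0.910482, cos φ = 0.413549, sin λ = -0.998402, cos λ = -0.056519.
ΔE = −sin λ·ΔX + cos λ·ΔY = −(-0.998402)·(-390) + (-0.056519)·(581) = -422.21 m.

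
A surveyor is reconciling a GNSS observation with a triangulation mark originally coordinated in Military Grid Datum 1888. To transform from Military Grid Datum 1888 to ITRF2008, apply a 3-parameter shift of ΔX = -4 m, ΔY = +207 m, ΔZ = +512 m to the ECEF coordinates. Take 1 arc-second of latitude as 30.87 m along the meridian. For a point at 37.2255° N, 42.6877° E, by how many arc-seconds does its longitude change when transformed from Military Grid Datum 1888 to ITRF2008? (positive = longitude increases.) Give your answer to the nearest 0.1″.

sin φ = 0.604954, cos φ = 0.796261, sin λ = 0.678002, cos λ = 0.735060.
East component: ΔE = −sin λ·ΔX + cos λ·ΔY = −(0.678002)(-4) + (0.735060)(207) = 154.87 m.
1° of latitude spans 3600 × 30.87 = 111132 m; at latitude φ, 1° of longitude spans that × cos φ = 88490.1 m, so Δλ = 154.87 / 88490.1 × 3600 = 6.300″.

Δλ = 6.3″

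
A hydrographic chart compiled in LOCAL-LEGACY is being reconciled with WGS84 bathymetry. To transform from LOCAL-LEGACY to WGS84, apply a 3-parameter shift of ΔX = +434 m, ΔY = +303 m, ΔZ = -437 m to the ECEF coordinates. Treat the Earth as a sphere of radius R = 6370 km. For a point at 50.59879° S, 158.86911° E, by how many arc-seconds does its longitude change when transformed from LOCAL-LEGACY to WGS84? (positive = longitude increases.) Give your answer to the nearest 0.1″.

Δλ = -22.4″

sin φ = -0.772720, cos φ = 0.634747, sin λ = 0.360500, cos λ = -0.932759.
East component: ΔE = −sin λ·ΔX + cos λ·ΔY = −(0.360500)(434) + (-0.932759)(303) = -439.08 m.
1° of latitude spans πR/180 = 111177 m; at latitude φ, 1° of longitude spans that × cos φ = 70569.5 m, so Δλ = -439.08 / 70569.5 × 3600 = -22.399″.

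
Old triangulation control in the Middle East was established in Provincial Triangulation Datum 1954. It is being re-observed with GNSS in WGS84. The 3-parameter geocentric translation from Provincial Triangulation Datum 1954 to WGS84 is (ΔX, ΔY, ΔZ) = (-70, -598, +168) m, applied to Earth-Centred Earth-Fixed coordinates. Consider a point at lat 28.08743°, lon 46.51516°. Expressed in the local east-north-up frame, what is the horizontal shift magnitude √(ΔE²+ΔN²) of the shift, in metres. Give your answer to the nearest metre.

At φ = 28.08743°, λ = 46.51516°: sin φ = 0.470818, cos φ = 0.882230, sin λ = 0.725556, cos λ = 0.688163.
ΔE = −sin λ·ΔX + cos λ·ΔY = −(0.725556)·(-70) + (0.688163)·(-598) = -360.73 m.
ΔN = −sin φ cos λ·ΔX − sin φ sin λ·ΔY + cos φ·ΔZ = −(0.470818)(0.688163)(-70) − (0.470818)(0.725556)(-598) + (0.882230)(168) = 375.17 m.
Horizontal magnitude = √(ΔE² + ΔN²) = √((-360.73)² + 375.17²) = 520.46 m.

520 m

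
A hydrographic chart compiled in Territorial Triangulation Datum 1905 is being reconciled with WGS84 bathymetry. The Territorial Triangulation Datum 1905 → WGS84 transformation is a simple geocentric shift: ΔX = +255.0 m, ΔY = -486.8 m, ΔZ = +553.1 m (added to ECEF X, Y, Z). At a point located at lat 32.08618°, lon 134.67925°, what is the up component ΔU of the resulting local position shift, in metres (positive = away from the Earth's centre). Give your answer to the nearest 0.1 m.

ΔU = -151.4 m

The local up (radial) axis is (cos φ cos λ, cos φ sin λ, sin φ), giving ΔU = -151.912 − 293.268 + 293.804 = -151.38 m.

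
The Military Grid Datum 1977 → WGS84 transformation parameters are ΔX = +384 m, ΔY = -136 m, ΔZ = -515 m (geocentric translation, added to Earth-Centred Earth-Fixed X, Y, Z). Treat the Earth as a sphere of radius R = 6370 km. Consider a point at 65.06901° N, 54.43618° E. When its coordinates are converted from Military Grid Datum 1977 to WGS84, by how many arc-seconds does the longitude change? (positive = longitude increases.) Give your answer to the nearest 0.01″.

Δλ = -30.07″

sin φ = 0.906816, cos φ = 0.421526, sin λ = 0.813468, cos λ = 0.581609.
East component: ΔE = −sin λ·ΔX + cos λ·ΔY = −(0.813468)(384) + (0.581609)(-136) = -391.47 m.
1° of latitude spans πR/180 = 111177 m; at latitude φ, 1° of longitude spans that × cos φ = 46864.2 m, so Δλ = -391.47 / 46864.2 × 3600 = -30.072″.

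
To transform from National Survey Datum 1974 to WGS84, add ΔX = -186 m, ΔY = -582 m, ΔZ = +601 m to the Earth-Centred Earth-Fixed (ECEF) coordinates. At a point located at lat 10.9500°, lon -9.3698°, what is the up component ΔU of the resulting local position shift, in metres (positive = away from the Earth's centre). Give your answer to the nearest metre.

The local up (radial) axis is (cos φ cos λ, cos φ sin λ, sin φ), giving ΔU = -180.177 + 93.028 + 114.161 = 27.01 m.

ΔU = 27 m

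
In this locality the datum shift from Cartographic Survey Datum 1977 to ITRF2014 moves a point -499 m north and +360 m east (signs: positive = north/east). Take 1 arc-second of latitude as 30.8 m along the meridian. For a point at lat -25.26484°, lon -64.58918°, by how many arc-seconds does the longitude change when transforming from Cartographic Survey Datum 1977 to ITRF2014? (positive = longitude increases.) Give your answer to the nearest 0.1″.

At latitude -25.26484°, cos φ = 0.904345.
1″ of longitude at this latitude = 30.80 × cos φ = 27.8538 m, so Δλ = 360.0 / 27.8538 = 12.925″.

Δλ = 12.9″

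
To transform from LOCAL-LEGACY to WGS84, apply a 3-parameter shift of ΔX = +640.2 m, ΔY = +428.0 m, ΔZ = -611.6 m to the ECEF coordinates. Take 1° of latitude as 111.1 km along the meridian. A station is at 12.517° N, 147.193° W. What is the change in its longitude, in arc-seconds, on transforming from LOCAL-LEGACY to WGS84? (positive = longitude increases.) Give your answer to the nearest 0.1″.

Δλ = -0.4″

sin φ = 0.216729, cos φ = 0.976232, sin λ = -0.541811, cos λ = -0.840500.
East component: ΔE = −sin λ·ΔX + cos λ·ΔY = −(-0.541811)(640.2) + (-0.840500)(428.0) = -12.87 m.
1° of latitude spans 111100 m; at latitude φ, 1° of longitude spans that × cos φ = 108459.3 m, so Δλ = -12.87 / 108459.3 × 3600 = -0.427″.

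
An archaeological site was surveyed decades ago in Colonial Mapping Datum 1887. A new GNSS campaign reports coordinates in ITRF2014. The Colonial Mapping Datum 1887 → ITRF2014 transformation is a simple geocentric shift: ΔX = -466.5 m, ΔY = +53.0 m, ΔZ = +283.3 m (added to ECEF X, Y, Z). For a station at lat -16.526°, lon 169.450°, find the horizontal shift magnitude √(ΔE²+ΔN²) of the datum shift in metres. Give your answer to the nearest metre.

406 m

The local east axis at (φ, λ) is (−sin λ, cos λ, 0), so ΔE = −sin(169.450°)·(-466.5) + cos(169.450°)·53.0 = 33.31 m.
The local north axis is (−sin φ cos λ, −sin φ sin λ, cos φ), giving ΔN = 130.453 + 2.760 + 271.597 = 404.81 m.
Horizontal magnitude = √(ΔE² + ΔN²) = √(33.31² + 404.81²) = 406.18 m.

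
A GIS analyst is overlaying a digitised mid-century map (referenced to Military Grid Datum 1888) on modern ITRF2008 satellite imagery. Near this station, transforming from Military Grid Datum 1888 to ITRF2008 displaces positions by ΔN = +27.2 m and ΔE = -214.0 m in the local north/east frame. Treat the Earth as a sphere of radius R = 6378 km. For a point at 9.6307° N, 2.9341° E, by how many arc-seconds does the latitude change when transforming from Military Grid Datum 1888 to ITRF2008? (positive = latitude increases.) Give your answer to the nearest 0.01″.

On a sphere of radius R, 1 rad of latitude = R, so Δφ = ΔN / R = 27.2 / 6378000 = 4.2647e-06 rad = 0.880″.

Δφ = 0.88″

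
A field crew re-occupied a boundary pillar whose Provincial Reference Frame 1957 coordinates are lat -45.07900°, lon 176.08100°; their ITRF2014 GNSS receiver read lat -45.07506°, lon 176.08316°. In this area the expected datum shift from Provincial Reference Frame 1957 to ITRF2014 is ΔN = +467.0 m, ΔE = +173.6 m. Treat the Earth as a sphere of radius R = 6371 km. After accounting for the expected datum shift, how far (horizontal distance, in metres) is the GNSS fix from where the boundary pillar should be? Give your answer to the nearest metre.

Observed coordinate differences: Δφ = +0.00394°, Δλ = +0.00216°.
Converting to metres (1° lat = 111195 m, cos φ = 0.706131): observed ΔN = 438.1 m, observed ΔE = 169.6 m.
Subtracting the expected shift leaves a residual of 438.1 − (467.0) = -28.9 m north and 169.6 − (173.6) = -4.0 m east.
Residual distance = √((-28.9)² + (-4.0)²) = 29.2 m.

29 m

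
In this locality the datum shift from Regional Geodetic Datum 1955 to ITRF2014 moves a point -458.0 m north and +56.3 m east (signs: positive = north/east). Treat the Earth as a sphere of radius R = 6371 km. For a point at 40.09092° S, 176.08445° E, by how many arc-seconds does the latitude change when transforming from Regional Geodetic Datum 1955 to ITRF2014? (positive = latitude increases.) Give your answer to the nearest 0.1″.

Δφ = -14.8″

On a sphere of radius R, 1 rad of latitude = R, so Δφ = ΔN / R = -458.0 / 6371000 = -7.1888e-05 rad = -14.828″.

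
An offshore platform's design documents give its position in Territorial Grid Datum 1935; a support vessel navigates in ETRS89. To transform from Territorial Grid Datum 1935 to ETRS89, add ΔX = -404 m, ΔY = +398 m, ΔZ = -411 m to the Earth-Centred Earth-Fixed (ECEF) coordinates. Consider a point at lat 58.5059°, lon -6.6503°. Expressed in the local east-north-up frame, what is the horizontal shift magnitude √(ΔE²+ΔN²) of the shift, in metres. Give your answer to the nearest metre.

386 m

The local east axis at (φ, λ) is (−sin λ, cos λ, 0), so ΔE = −sin(-6.6503°)·(-404) + cos(-6.6503°)·398 = 348.54 m.
The local north axis is (−sin φ cos λ, −sin φ sin λ, cos φ), giving ΔN = 342.170 + 39.302 − 214.711 = 166.76 m.
Horizontal magnitude = √(ΔE² + ΔN²) = √(348.54² + 166.76²) = 386.38 m.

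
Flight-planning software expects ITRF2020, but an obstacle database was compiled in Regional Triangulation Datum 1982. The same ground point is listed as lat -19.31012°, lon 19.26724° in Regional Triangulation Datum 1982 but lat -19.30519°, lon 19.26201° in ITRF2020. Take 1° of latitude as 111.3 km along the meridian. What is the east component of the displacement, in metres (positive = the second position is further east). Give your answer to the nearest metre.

ΔE = -549 m

Δφ = -19.30519° − -19.31012° = +0.00493°; Δλ = 19.26201° − 19.26724° = -0.00523°.
ΔN = Δφ × 111300 = 548.7 m; ΔE = Δλ × 111300 × cos(-19.31012°) = -0.00523 × 111300 × 0.943743 = -549.4 m.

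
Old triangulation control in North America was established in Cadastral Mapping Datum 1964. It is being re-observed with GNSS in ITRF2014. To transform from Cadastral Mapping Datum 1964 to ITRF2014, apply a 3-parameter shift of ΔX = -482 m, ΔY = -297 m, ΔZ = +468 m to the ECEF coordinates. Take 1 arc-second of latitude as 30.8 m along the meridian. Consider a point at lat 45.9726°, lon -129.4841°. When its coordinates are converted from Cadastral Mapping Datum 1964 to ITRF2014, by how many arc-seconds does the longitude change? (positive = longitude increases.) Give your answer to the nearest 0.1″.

sin φ = 0.719008, cos φ = 0.695002, sin λ = -0.771801, cos λ = -0.635864.
East component: ΔE = −sin λ·ΔX + cos λ·ΔY = −(-0.771801)(-482) + (-0.635864)(-297) = -183.16 m.
1° of latitude spans 3600 × 30.80 = 110880 m; at latitude φ, 1° of longitude spans that × cos φ = 77061.9 m, so Δλ = -183.16 / 77061.9 × 3600 = -8.556″.

Δλ = -8.6″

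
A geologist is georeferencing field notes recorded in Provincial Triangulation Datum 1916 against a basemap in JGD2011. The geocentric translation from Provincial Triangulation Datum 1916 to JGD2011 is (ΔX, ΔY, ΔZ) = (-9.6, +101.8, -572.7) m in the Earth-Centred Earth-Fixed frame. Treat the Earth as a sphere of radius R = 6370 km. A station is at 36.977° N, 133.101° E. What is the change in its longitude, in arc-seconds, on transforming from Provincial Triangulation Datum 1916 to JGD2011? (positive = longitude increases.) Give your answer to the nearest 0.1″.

sin φ = 0.601494, cos φ = 0.798877, sin λ = 0.730150, cos λ = -0.683287.
East component: ΔE = −sin λ·ΔX + cos λ·ΔY = −(0.730150)(-9.6) + (-0.683287)(101.8) = -62.55 m.
1° of latitude spans πR/180 = 111177 m; at latitude φ, 1° of longitude spans that × cos φ = 88817.1 m, so Δλ = -62.55 / 88817.1 × 3600 = -2.535″.

Δλ = -2.5″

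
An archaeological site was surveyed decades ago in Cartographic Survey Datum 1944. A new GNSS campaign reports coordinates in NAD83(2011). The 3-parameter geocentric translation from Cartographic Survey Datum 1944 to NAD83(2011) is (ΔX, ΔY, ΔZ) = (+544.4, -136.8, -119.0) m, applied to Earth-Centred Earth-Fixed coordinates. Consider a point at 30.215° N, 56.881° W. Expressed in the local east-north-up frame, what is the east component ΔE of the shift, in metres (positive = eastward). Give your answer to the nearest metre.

At φ = 30.215°, λ = -56.881°: sin φ = 0.503246, cos φ = 0.864143, sin λ = -0.837538, cos λ = 0.546380.
ΔE = −sin λ·ΔX + cos λ·ΔY = −(-0.837538)·(544.4) + (0.546380)·(-136.8) = 381.21 m.

ΔE = 381 m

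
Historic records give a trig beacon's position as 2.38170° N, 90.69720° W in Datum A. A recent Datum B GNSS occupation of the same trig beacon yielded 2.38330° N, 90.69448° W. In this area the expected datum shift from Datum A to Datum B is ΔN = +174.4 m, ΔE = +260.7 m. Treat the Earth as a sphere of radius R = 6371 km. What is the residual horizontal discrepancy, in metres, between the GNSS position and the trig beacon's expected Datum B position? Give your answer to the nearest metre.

42 m

Observed coordinate differences: Δφ = +0.00160°, Δλ = +0.00272°.
Converting to metres (1° lat = 111195 m, cos φ = 0.999136): observed ΔN = 177.9 m, observed ΔE = 302.2 m.
Subtracting the expected shift leaves a residual of 177.9 − (174.4) = 3.5 m north and 302.2 − (260.7) = 41.5 m east.
Residual distance = √(3.5² + 41.5²) = 41.6 m.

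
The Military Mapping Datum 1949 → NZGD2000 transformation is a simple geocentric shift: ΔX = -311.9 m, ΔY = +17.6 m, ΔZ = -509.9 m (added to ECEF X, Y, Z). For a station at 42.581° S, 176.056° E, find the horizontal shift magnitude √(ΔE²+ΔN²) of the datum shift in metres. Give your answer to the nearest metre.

164 m

The local east axis at (φ, λ) is (−sin λ, cos λ, 0), so ΔE = −sin(176.056°)·(-311.9) + cos(176.056°)·17.6 = 3.89 m.
The local north axis is (−sin φ cos λ, −sin φ sin λ, cos φ), giving ΔN = 210.542 + 0.819 − 375.450 = -164.09 m.
Horizontal magnitude = √(ΔE² + ΔN²) = √(3.89² + (-164.09)²) = 164.14 m.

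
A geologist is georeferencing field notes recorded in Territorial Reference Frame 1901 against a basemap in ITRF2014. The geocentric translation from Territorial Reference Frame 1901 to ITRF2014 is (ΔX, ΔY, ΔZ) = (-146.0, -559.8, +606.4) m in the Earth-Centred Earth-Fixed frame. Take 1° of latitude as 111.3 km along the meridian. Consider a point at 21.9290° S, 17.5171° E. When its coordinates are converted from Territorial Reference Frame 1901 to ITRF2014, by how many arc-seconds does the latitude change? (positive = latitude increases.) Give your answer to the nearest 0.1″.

sin φ = -0.373457, cos φ = 0.927647, sin λ = 0.300990, cos λ = 0.953627.
North component: ΔN = −sin φ cos λ·ΔX − sin φ sin λ·ΔY + cos φ·ΔZ = −(-0.373457)(0.953627)(-146.0) − (-0.373457)(0.300990)(-559.8) + (0.927647)(606.4) = 447.60 m.
1° of latitude spans 111300 m, so Δφ = 447.60 / 111300 × 3600 = 14.478″.

Δφ = 14.5″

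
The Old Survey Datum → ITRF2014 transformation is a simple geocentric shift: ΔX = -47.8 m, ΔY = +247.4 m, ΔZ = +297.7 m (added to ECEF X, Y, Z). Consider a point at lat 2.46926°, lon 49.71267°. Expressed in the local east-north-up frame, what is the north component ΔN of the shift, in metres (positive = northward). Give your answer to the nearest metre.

ΔN = 291 m

At φ = 2.46926°, λ = 49.71267°: sin φ = 0.043083, cos φ = 0.999071, sin λ = 0.762811, cos λ = 0.646621.
ΔN = −sin φ cos λ·ΔX − sin φ sin λ·ΔY + cos φ·ΔZ = −(0.043083)(0.646621)(-47.8) − (0.043083)(0.762811)(247.4) + (0.999071)(297.7) = 290.62 m.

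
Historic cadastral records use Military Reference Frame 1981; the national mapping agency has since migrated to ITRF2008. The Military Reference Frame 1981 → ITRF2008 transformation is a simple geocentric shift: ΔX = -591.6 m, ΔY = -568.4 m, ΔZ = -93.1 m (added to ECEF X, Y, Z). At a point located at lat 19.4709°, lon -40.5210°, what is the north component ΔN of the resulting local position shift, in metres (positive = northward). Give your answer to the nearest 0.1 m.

ΔN = -61.0 m

The local north axis is (−sin φ cos λ, −sin φ sin λ, cos φ), giving ΔN = 149.903 − 123.100 − 87.776 = -60.97 m.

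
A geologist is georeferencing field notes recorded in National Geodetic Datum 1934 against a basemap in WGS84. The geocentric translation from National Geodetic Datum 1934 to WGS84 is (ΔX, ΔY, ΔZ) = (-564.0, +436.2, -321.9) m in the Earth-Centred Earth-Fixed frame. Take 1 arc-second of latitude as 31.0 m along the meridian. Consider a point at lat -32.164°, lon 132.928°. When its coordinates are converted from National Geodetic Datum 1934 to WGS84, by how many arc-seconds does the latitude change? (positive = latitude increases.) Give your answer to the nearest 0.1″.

Δφ = 3.3″

sin φ = -0.532344, cos φ = 0.846528, sin λ = 0.732210, cos λ = -0.681079.
North component: ΔN = −sin φ cos λ·ΔX − sin φ sin λ·ΔY + cos φ·ΔZ = −(-0.532344)(-0.681079)(-564.0) − (-0.532344)(0.732210)(436.2) + (0.846528)(-321.9) = 102.02 m.
1° of latitude spans 3600 × 31.00 = 111600 m, so Δφ = 102.02 / 111600 × 3600 = 3.291″.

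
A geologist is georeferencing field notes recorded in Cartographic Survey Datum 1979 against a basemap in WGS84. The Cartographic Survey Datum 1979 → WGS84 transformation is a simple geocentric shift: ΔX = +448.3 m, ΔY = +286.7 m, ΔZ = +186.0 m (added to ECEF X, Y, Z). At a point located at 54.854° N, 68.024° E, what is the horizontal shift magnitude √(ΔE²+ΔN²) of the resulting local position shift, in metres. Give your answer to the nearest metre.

395 m

At φ = 54.854°, λ = 68.024°: sin φ = 0.817688, cos φ = 0.575662, sin λ = 0.927341, cos λ = 0.374218.
ΔE = −sin λ·ΔX + cos λ·ΔY = −(0.927341)·(448.3) + (0.374218)·(286.7) = -308.44 m.
ΔN = −sin φ cos λ·ΔX − sin φ sin λ·ΔY + cos φ·ΔZ = −(0.817688)(0.374218)(448.3) − (0.817688)(0.927341)(286.7) + (0.575662)(186.0) = -247.50 m.
Horizontal magnitude = √(ΔE² + ΔN²) = √((-308.44)² + (-247.50)²) = 395.46 m.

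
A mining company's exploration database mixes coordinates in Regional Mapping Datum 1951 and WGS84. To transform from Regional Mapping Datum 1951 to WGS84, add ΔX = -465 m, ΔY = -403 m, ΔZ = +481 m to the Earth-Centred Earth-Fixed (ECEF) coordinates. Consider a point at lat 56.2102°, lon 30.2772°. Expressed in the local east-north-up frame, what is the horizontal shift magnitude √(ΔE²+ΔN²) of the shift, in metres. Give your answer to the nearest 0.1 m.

The local east axis at (φ, λ) is (−sin λ, cos λ, 0), so ΔE = −sin(30.2772°)·(-465) + cos(30.2772°)·(-403) = -113.58 m.
The local north axis is (−sin φ cos λ, −sin φ sin λ, cos φ), giving ΔN = 333.740 + 168.865 + 267.507 = 770.11 m.
Horizontal magnitude = √(ΔE² + ΔN²) = √((-113.58)² + 770.11²) = 778.44 m.

778.4 m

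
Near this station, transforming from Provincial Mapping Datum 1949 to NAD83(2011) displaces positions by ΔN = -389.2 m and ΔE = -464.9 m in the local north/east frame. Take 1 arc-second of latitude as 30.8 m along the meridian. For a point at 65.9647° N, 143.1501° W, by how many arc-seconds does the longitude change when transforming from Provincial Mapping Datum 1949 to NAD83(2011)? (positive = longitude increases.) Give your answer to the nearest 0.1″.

At latitude 65.9647°, cos φ = 0.407299.
1″ of longitude at this latitude = 30.80 × cos φ = 12.5448 m, so Δλ = -464.9 / 12.5448 = -37.059″.

Δλ = -37.1″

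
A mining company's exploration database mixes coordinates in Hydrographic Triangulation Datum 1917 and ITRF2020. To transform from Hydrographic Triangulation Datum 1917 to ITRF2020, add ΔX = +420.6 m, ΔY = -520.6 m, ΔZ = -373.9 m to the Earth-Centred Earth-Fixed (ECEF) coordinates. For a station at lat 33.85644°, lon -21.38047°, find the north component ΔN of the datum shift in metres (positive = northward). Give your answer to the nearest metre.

At φ = 33.85644°, λ = -21.38047°: sin φ = 0.557114, cos φ = 0.830436, sin λ = -0.364559, cos λ = 0.931180.
ΔN = −sin φ cos λ·ΔX − sin φ sin λ·ΔY + cos φ·ΔZ = −(0.557114)(0.931180)(420.6) − (0.557114)(-0.364559)(-520.6) + (0.830436)(-373.9) = -634.43 m.

ΔN = -634 m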